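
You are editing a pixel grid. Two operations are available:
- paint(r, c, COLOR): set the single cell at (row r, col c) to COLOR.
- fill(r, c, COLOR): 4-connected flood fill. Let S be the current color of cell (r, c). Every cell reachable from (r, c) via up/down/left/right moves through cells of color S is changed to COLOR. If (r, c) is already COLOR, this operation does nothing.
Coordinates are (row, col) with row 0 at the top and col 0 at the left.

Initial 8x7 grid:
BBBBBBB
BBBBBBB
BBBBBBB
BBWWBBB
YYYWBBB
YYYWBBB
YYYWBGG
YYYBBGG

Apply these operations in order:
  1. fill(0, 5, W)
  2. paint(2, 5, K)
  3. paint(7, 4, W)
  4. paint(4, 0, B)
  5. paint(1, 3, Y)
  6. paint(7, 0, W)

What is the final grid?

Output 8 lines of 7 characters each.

After op 1 fill(0,5,W) [35 cells changed]:
WWWWWWW
WWWWWWW
WWWWWWW
WWWWWWW
YYYWWWW
YYYWWWW
YYYWWGG
YYYWWGG
After op 2 paint(2,5,K):
WWWWWWW
WWWWWWW
WWWWWKW
WWWWWWW
YYYWWWW
YYYWWWW
YYYWWGG
YYYWWGG
After op 3 paint(7,4,W):
WWWWWWW
WWWWWWW
WWWWWKW
WWWWWWW
YYYWWWW
YYYWWWW
YYYWWGG
YYYWWGG
After op 4 paint(4,0,B):
WWWWWWW
WWWWWWW
WWWWWKW
WWWWWWW
BYYWWWW
YYYWWWW
YYYWWGG
YYYWWGG
After op 5 paint(1,3,Y):
WWWWWWW
WWWYWWW
WWWWWKW
WWWWWWW
BYYWWWW
YYYWWWW
YYYWWGG
YYYWWGG
After op 6 paint(7,0,W):
WWWWWWW
WWWYWWW
WWWWWKW
WWWWWWW
BYYWWWW
YYYWWWW
YYYWWGG
WYYWWGG

Answer: WWWWWWW
WWWYWWW
WWWWWKW
WWWWWWW
BYYWWWW
YYYWWWW
YYYWWGG
WYYWWGG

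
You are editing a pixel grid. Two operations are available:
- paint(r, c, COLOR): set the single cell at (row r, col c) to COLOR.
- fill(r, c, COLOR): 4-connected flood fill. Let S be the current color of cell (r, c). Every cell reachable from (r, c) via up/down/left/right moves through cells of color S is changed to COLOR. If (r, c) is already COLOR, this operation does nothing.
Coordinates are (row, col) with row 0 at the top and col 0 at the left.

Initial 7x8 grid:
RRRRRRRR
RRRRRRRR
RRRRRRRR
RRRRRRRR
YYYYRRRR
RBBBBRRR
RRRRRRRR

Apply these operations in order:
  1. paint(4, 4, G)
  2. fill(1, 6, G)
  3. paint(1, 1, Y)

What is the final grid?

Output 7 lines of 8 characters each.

After op 1 paint(4,4,G):
RRRRRRRR
RRRRRRRR
RRRRRRRR
RRRRRRRR
YYYYGRRR
RBBBBRRR
RRRRRRRR
After op 2 fill(1,6,G) [47 cells changed]:
GGGGGGGG
GGGGGGGG
GGGGGGGG
GGGGGGGG
YYYYGGGG
GBBBBGGG
GGGGGGGG
After op 3 paint(1,1,Y):
GGGGGGGG
GYGGGGGG
GGGGGGGG
GGGGGGGG
YYYYGGGG
GBBBBGGG
GGGGGGGG

Answer: GGGGGGGG
GYGGGGGG
GGGGGGGG
GGGGGGGG
YYYYGGGG
GBBBBGGG
GGGGGGGG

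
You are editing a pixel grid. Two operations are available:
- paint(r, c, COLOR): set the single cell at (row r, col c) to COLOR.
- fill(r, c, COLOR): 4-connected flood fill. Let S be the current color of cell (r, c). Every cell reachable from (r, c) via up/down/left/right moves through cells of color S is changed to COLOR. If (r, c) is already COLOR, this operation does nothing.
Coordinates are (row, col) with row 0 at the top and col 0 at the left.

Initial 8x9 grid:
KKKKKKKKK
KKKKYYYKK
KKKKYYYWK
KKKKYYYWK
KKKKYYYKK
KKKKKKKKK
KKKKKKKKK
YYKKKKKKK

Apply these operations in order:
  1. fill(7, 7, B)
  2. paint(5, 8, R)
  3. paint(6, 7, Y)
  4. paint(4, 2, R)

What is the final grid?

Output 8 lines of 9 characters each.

Answer: BBBBBBBBB
BBBBYYYBB
BBBBYYYWB
BBBBYYYWB
BBRBYYYBB
BBBBBBBBR
BBBBBBBYB
YYBBBBBBB

Derivation:
After op 1 fill(7,7,B) [56 cells changed]:
BBBBBBBBB
BBBBYYYBB
BBBBYYYWB
BBBBYYYWB
BBBBYYYBB
BBBBBBBBB
BBBBBBBBB
YYBBBBBBB
After op 2 paint(5,8,R):
BBBBBBBBB
BBBBYYYBB
BBBBYYYWB
BBBBYYYWB
BBBBYYYBB
BBBBBBBBR
BBBBBBBBB
YYBBBBBBB
After op 3 paint(6,7,Y):
BBBBBBBBB
BBBBYYYBB
BBBBYYYWB
BBBBYYYWB
BBBBYYYBB
BBBBBBBBR
BBBBBBBYB
YYBBBBBBB
After op 4 paint(4,2,R):
BBBBBBBBB
BBBBYYYBB
BBBBYYYWB
BBBBYYYWB
BBRBYYYBB
BBBBBBBBR
BBBBBBBYB
YYBBBBBBB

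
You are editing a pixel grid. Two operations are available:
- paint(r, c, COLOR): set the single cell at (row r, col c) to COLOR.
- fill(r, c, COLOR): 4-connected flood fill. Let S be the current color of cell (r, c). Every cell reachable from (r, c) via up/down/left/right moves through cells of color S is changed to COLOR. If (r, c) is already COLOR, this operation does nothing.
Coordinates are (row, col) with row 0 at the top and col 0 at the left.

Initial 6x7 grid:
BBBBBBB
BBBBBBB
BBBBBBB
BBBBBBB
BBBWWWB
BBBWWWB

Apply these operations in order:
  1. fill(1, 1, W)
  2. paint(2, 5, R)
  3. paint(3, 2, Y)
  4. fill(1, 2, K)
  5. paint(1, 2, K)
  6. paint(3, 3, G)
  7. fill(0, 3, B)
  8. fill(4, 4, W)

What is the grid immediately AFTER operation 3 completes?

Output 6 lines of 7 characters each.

After op 1 fill(1,1,W) [36 cells changed]:
WWWWWWW
WWWWWWW
WWWWWWW
WWWWWWW
WWWWWWW
WWWWWWW
After op 2 paint(2,5,R):
WWWWWWW
WWWWWWW
WWWWWRW
WWWWWWW
WWWWWWW
WWWWWWW
After op 3 paint(3,2,Y):
WWWWWWW
WWWWWWW
WWWWWRW
WWYWWWW
WWWWWWW
WWWWWWW

Answer: WWWWWWW
WWWWWWW
WWWWWRW
WWYWWWW
WWWWWWW
WWWWWWW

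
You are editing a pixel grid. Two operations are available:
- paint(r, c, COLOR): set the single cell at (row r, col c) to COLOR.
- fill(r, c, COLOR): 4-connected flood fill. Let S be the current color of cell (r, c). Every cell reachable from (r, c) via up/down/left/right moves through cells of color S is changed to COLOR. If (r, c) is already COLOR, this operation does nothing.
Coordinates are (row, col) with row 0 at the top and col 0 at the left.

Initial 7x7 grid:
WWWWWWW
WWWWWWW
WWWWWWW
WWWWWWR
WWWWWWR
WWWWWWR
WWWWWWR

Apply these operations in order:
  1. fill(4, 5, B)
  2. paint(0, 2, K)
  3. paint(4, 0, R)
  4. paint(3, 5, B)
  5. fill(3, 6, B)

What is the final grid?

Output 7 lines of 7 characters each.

After op 1 fill(4,5,B) [45 cells changed]:
BBBBBBB
BBBBBBB
BBBBBBB
BBBBBBR
BBBBBBR
BBBBBBR
BBBBBBR
After op 2 paint(0,2,K):
BBKBBBB
BBBBBBB
BBBBBBB
BBBBBBR
BBBBBBR
BBBBBBR
BBBBBBR
After op 3 paint(4,0,R):
BBKBBBB
BBBBBBB
BBBBBBB
BBBBBBR
RBBBBBR
BBBBBBR
BBBBBBR
After op 4 paint(3,5,B):
BBKBBBB
BBBBBBB
BBBBBBB
BBBBBBR
RBBBBBR
BBBBBBR
BBBBBBR
After op 5 fill(3,6,B) [4 cells changed]:
BBKBBBB
BBBBBBB
BBBBBBB
BBBBBBB
RBBBBBB
BBBBBBB
BBBBBBB

Answer: BBKBBBB
BBBBBBB
BBBBBBB
BBBBBBB
RBBBBBB
BBBBBBB
BBBBBBB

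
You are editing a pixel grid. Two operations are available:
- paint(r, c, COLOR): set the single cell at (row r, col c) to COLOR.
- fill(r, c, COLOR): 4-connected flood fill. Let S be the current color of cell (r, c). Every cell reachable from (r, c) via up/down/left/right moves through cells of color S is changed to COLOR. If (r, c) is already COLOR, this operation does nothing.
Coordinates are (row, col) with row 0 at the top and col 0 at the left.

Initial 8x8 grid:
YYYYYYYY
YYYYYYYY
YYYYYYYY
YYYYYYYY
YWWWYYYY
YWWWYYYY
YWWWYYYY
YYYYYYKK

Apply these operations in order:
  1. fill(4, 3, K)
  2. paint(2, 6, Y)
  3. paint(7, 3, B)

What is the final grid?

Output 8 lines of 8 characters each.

Answer: YYYYYYYY
YYYYYYYY
YYYYYYYY
YYYYYYYY
YKKKYYYY
YKKKYYYY
YKKKYYYY
YYYBYYKK

Derivation:
After op 1 fill(4,3,K) [9 cells changed]:
YYYYYYYY
YYYYYYYY
YYYYYYYY
YYYYYYYY
YKKKYYYY
YKKKYYYY
YKKKYYYY
YYYYYYKK
After op 2 paint(2,6,Y):
YYYYYYYY
YYYYYYYY
YYYYYYYY
YYYYYYYY
YKKKYYYY
YKKKYYYY
YKKKYYYY
YYYYYYKK
After op 3 paint(7,3,B):
YYYYYYYY
YYYYYYYY
YYYYYYYY
YYYYYYYY
YKKKYYYY
YKKKYYYY
YKKKYYYY
YYYBYYKK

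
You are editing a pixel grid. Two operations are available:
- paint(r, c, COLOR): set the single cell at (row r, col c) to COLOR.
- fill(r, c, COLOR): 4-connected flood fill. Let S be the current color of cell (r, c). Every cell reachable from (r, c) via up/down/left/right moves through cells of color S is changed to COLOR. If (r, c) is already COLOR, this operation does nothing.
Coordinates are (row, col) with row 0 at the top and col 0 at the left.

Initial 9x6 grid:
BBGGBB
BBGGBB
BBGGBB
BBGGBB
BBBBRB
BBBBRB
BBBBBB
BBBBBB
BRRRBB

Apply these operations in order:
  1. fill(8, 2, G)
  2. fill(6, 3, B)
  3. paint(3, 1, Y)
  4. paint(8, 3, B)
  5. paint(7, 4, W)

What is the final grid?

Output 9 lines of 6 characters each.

Answer: BBGGBB
BBGGBB
BBGGBB
BYGGBB
BBBBRB
BBBBRB
BBBBBB
BBBBWB
BGGBBB

Derivation:
After op 1 fill(8,2,G) [3 cells changed]:
BBGGBB
BBGGBB
BBGGBB
BBGGBB
BBBBRB
BBBBRB
BBBBBB
BBBBBB
BGGGBB
After op 2 fill(6,3,B) [0 cells changed]:
BBGGBB
BBGGBB
BBGGBB
BBGGBB
BBBBRB
BBBBRB
BBBBBB
BBBBBB
BGGGBB
After op 3 paint(3,1,Y):
BBGGBB
BBGGBB
BBGGBB
BYGGBB
BBBBRB
BBBBRB
BBBBBB
BBBBBB
BGGGBB
After op 4 paint(8,3,B):
BBGGBB
BBGGBB
BBGGBB
BYGGBB
BBBBRB
BBBBRB
BBBBBB
BBBBBB
BGGBBB
After op 5 paint(7,4,W):
BBGGBB
BBGGBB
BBGGBB
BYGGBB
BBBBRB
BBBBRB
BBBBBB
BBBBWB
BGGBBB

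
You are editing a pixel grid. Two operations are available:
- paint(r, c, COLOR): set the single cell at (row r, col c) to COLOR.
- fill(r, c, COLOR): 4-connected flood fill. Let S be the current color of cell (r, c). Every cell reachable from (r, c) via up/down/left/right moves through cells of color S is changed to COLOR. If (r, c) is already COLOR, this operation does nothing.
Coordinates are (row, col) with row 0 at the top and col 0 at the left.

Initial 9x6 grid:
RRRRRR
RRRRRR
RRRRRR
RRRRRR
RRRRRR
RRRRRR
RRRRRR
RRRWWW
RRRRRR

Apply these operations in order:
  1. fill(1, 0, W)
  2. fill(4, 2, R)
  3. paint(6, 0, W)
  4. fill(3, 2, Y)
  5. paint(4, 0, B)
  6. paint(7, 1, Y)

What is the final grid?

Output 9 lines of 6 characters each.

After op 1 fill(1,0,W) [51 cells changed]:
WWWWWW
WWWWWW
WWWWWW
WWWWWW
WWWWWW
WWWWWW
WWWWWW
WWWWWW
WWWWWW
After op 2 fill(4,2,R) [54 cells changed]:
RRRRRR
RRRRRR
RRRRRR
RRRRRR
RRRRRR
RRRRRR
RRRRRR
RRRRRR
RRRRRR
After op 3 paint(6,0,W):
RRRRRR
RRRRRR
RRRRRR
RRRRRR
RRRRRR
RRRRRR
WRRRRR
RRRRRR
RRRRRR
After op 4 fill(3,2,Y) [53 cells changed]:
YYYYYY
YYYYYY
YYYYYY
YYYYYY
YYYYYY
YYYYYY
WYYYYY
YYYYYY
YYYYYY
After op 5 paint(4,0,B):
YYYYYY
YYYYYY
YYYYYY
YYYYYY
BYYYYY
YYYYYY
WYYYYY
YYYYYY
YYYYYY
After op 6 paint(7,1,Y):
YYYYYY
YYYYYY
YYYYYY
YYYYYY
BYYYYY
YYYYYY
WYYYYY
YYYYYY
YYYYYY

Answer: YYYYYY
YYYYYY
YYYYYY
YYYYYY
BYYYYY
YYYYYY
WYYYYY
YYYYYY
YYYYYY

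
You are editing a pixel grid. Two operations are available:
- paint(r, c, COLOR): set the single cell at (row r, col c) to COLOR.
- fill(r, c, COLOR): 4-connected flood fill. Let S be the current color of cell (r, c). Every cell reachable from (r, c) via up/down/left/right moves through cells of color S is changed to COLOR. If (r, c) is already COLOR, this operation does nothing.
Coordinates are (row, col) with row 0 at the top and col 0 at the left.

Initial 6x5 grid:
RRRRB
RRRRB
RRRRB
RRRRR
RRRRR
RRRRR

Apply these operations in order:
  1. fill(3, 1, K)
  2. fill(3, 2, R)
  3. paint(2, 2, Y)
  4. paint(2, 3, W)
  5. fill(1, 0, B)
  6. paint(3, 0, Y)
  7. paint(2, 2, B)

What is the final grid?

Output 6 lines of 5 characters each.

After op 1 fill(3,1,K) [27 cells changed]:
KKKKB
KKKKB
KKKKB
KKKKK
KKKKK
KKKKK
After op 2 fill(3,2,R) [27 cells changed]:
RRRRB
RRRRB
RRRRB
RRRRR
RRRRR
RRRRR
After op 3 paint(2,2,Y):
RRRRB
RRRRB
RRYRB
RRRRR
RRRRR
RRRRR
After op 4 paint(2,3,W):
RRRRB
RRRRB
RRYWB
RRRRR
RRRRR
RRRRR
After op 5 fill(1,0,B) [25 cells changed]:
BBBBB
BBBBB
BBYWB
BBBBB
BBBBB
BBBBB
After op 6 paint(3,0,Y):
BBBBB
BBBBB
BBYWB
YBBBB
BBBBB
BBBBB
After op 7 paint(2,2,B):
BBBBB
BBBBB
BBBWB
YBBBB
BBBBB
BBBBB

Answer: BBBBB
BBBBB
BBBWB
YBBBB
BBBBB
BBBBB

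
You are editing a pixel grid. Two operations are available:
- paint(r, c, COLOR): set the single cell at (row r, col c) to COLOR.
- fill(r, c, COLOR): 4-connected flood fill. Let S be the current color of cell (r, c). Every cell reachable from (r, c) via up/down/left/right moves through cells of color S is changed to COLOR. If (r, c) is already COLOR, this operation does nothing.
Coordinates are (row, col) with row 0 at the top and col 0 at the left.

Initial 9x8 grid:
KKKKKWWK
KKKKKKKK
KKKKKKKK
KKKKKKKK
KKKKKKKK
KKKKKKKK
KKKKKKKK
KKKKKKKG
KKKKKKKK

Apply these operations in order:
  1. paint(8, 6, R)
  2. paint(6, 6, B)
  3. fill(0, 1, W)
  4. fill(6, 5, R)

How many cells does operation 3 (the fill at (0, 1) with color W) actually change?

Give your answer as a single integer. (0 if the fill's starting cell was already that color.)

After op 1 paint(8,6,R):
KKKKKWWK
KKKKKKKK
KKKKKKKK
KKKKKKKK
KKKKKKKK
KKKKKKKK
KKKKKKKK
KKKKKKKG
KKKKKKRK
After op 2 paint(6,6,B):
KKKKKWWK
KKKKKKKK
KKKKKKKK
KKKKKKKK
KKKKKKKK
KKKKKKKK
KKKKKKBK
KKKKKKKG
KKKKKKRK
After op 3 fill(0,1,W) [66 cells changed]:
WWWWWWWW
WWWWWWWW
WWWWWWWW
WWWWWWWW
WWWWWWWW
WWWWWWWW
WWWWWWBW
WWWWWWWG
WWWWWWRK

Answer: 66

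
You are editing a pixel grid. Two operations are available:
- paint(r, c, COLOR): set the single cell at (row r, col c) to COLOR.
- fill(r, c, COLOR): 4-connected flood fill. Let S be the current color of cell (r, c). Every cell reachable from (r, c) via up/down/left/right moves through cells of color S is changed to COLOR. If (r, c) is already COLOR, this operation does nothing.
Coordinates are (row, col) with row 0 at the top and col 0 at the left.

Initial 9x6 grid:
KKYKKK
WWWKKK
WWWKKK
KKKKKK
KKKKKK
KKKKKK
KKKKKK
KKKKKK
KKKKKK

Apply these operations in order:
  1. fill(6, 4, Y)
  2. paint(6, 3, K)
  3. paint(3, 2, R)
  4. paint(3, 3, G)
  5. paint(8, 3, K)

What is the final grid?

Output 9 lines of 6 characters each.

After op 1 fill(6,4,Y) [45 cells changed]:
KKYYYY
WWWYYY
WWWYYY
YYYYYY
YYYYYY
YYYYYY
YYYYYY
YYYYYY
YYYYYY
After op 2 paint(6,3,K):
KKYYYY
WWWYYY
WWWYYY
YYYYYY
YYYYYY
YYYYYY
YYYKYY
YYYYYY
YYYYYY
After op 3 paint(3,2,R):
KKYYYY
WWWYYY
WWWYYY
YYRYYY
YYYYYY
YYYYYY
YYYKYY
YYYYYY
YYYYYY
After op 4 paint(3,3,G):
KKYYYY
WWWYYY
WWWYYY
YYRGYY
YYYYYY
YYYYYY
YYYKYY
YYYYYY
YYYYYY
After op 5 paint(8,3,K):
KKYYYY
WWWYYY
WWWYYY
YYRGYY
YYYYYY
YYYYYY
YYYKYY
YYYYYY
YYYKYY

Answer: KKYYYY
WWWYYY
WWWYYY
YYRGYY
YYYYYY
YYYYYY
YYYKYY
YYYYYY
YYYKYY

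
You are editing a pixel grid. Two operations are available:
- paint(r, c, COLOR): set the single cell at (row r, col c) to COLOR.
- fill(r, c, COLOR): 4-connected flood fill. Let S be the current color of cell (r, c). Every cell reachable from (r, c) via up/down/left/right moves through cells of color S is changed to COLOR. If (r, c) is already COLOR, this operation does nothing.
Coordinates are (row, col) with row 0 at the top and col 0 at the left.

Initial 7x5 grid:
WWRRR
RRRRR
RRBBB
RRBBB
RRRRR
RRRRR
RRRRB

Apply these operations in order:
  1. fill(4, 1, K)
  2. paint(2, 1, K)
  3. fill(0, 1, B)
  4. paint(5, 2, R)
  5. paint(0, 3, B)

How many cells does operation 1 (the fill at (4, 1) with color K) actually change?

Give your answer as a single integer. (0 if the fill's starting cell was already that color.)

After op 1 fill(4,1,K) [26 cells changed]:
WWKKK
KKKKK
KKBBB
KKBBB
KKKKK
KKKKK
KKKKB

Answer: 26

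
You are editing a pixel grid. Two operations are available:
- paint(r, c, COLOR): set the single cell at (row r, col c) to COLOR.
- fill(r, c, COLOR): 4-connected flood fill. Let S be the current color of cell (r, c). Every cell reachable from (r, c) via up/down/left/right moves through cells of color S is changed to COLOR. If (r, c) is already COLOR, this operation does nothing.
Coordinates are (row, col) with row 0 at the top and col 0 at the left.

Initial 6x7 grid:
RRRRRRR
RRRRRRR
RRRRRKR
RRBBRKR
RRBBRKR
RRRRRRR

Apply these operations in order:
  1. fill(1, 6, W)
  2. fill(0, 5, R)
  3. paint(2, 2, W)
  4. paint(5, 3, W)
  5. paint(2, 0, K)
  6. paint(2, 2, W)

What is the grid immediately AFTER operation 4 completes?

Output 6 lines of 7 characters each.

After op 1 fill(1,6,W) [35 cells changed]:
WWWWWWW
WWWWWWW
WWWWWKW
WWBBWKW
WWBBWKW
WWWWWWW
After op 2 fill(0,5,R) [35 cells changed]:
RRRRRRR
RRRRRRR
RRRRRKR
RRBBRKR
RRBBRKR
RRRRRRR
After op 3 paint(2,2,W):
RRRRRRR
RRRRRRR
RRWRRKR
RRBBRKR
RRBBRKR
RRRRRRR
After op 4 paint(5,3,W):
RRRRRRR
RRRRRRR
RRWRRKR
RRBBRKR
RRBBRKR
RRRWRRR

Answer: RRRRRRR
RRRRRRR
RRWRRKR
RRBBRKR
RRBBRKR
RRRWRRR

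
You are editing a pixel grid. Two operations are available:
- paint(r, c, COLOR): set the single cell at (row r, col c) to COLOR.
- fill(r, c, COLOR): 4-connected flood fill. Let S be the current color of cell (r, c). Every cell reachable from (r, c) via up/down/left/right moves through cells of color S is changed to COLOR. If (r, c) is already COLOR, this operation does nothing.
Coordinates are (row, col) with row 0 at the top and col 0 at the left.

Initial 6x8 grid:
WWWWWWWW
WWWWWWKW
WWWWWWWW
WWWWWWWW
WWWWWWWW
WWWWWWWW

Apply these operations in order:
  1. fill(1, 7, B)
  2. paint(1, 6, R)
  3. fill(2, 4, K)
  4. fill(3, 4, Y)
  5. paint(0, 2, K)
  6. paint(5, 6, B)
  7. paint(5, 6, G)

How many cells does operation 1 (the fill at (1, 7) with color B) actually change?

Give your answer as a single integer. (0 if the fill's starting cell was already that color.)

Answer: 47

Derivation:
After op 1 fill(1,7,B) [47 cells changed]:
BBBBBBBB
BBBBBBKB
BBBBBBBB
BBBBBBBB
BBBBBBBB
BBBBBBBB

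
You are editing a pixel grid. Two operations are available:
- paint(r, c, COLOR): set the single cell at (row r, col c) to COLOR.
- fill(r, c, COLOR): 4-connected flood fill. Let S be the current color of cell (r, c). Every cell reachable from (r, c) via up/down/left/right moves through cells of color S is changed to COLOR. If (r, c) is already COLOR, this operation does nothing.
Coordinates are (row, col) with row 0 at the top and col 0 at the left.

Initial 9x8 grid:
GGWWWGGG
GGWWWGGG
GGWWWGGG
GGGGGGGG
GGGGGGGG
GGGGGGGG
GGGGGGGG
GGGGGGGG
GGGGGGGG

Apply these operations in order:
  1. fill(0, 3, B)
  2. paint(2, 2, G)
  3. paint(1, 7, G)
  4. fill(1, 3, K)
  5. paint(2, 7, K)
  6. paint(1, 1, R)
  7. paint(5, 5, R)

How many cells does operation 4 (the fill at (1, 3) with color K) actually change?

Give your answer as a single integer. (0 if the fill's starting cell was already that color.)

Answer: 8

Derivation:
After op 1 fill(0,3,B) [9 cells changed]:
GGBBBGGG
GGBBBGGG
GGBBBGGG
GGGGGGGG
GGGGGGGG
GGGGGGGG
GGGGGGGG
GGGGGGGG
GGGGGGGG
After op 2 paint(2,2,G):
GGBBBGGG
GGBBBGGG
GGGBBGGG
GGGGGGGG
GGGGGGGG
GGGGGGGG
GGGGGGGG
GGGGGGGG
GGGGGGGG
After op 3 paint(1,7,G):
GGBBBGGG
GGBBBGGG
GGGBBGGG
GGGGGGGG
GGGGGGGG
GGGGGGGG
GGGGGGGG
GGGGGGGG
GGGGGGGG
After op 4 fill(1,3,K) [8 cells changed]:
GGKKKGGG
GGKKKGGG
GGGKKGGG
GGGGGGGG
GGGGGGGG
GGGGGGGG
GGGGGGGG
GGGGGGGG
GGGGGGGG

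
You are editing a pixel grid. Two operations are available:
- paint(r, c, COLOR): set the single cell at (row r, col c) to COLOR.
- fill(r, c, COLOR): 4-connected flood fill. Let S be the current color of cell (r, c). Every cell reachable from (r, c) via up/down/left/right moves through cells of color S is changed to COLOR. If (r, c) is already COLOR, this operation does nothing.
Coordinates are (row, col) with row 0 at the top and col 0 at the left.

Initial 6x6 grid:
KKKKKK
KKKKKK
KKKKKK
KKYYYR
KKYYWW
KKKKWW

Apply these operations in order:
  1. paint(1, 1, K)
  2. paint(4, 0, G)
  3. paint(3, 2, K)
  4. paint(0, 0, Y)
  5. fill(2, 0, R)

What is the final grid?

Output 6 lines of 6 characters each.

After op 1 paint(1,1,K):
KKKKKK
KKKKKK
KKKKKK
KKYYYR
KKYYWW
KKKKWW
After op 2 paint(4,0,G):
KKKKKK
KKKKKK
KKKKKK
KKYYYR
GKYYWW
KKKKWW
After op 3 paint(3,2,K):
KKKKKK
KKKKKK
KKKKKK
KKKYYR
GKYYWW
KKKKWW
After op 4 paint(0,0,Y):
YKKKKK
KKKKKK
KKKKKK
KKKYYR
GKYYWW
KKKKWW
After op 5 fill(2,0,R) [25 cells changed]:
YRRRRR
RRRRRR
RRRRRR
RRRYYR
GRYYWW
RRRRWW

Answer: YRRRRR
RRRRRR
RRRRRR
RRRYYR
GRYYWW
RRRRWW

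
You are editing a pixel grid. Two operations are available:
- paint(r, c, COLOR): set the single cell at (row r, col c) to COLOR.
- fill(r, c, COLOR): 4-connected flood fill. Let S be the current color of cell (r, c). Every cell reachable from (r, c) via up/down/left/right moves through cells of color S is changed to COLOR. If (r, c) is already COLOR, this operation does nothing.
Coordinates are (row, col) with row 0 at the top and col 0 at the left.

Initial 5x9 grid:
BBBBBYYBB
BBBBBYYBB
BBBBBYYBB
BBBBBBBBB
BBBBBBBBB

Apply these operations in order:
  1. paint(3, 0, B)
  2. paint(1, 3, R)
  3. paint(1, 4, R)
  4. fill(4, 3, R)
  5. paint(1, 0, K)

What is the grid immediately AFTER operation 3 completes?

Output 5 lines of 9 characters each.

After op 1 paint(3,0,B):
BBBBBYYBB
BBBBBYYBB
BBBBBYYBB
BBBBBBBBB
BBBBBBBBB
After op 2 paint(1,3,R):
BBBBBYYBB
BBBRBYYBB
BBBBBYYBB
BBBBBBBBB
BBBBBBBBB
After op 3 paint(1,4,R):
BBBBBYYBB
BBBRRYYBB
BBBBBYYBB
BBBBBBBBB
BBBBBBBBB

Answer: BBBBBYYBB
BBBRRYYBB
BBBBBYYBB
BBBBBBBBB
BBBBBBBBB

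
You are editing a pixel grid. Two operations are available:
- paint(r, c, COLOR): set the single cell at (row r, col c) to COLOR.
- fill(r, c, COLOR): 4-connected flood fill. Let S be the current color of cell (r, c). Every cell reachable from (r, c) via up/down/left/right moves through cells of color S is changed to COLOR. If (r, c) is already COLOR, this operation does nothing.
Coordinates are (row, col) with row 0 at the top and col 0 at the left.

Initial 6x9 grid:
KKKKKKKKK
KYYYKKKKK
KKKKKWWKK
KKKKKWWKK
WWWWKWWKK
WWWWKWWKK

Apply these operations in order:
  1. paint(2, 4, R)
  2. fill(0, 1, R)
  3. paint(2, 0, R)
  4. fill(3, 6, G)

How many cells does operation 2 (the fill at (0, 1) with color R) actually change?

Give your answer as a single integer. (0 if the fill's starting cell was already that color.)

After op 1 paint(2,4,R):
KKKKKKKKK
KYYYKKKKK
KKKKRWWKK
KKKKKWWKK
WWWWKWWKK
WWWWKWWKK
After op 2 fill(0,1,R) [34 cells changed]:
RRRRRRRRR
RYYYRRRRR
RRRRRWWRR
RRRRRWWRR
WWWWRWWRR
WWWWRWWRR

Answer: 34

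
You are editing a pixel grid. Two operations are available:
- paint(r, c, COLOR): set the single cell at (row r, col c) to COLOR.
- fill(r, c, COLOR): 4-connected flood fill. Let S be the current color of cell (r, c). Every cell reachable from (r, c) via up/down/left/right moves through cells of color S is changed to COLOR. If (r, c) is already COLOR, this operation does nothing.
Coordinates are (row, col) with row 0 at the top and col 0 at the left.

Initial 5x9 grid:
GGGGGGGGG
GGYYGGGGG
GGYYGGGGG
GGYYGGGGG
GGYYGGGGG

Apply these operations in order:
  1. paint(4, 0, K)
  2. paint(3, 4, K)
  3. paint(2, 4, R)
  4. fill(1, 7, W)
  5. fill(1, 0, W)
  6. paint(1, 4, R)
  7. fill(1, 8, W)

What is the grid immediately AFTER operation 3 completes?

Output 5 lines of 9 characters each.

After op 1 paint(4,0,K):
GGGGGGGGG
GGYYGGGGG
GGYYGGGGG
GGYYGGGGG
KGYYGGGGG
After op 2 paint(3,4,K):
GGGGGGGGG
GGYYGGGGG
GGYYGGGGG
GGYYKGGGG
KGYYGGGGG
After op 3 paint(2,4,R):
GGGGGGGGG
GGYYGGGGG
GGYYRGGGG
GGYYKGGGG
KGYYGGGGG

Answer: GGGGGGGGG
GGYYGGGGG
GGYYRGGGG
GGYYKGGGG
KGYYGGGGG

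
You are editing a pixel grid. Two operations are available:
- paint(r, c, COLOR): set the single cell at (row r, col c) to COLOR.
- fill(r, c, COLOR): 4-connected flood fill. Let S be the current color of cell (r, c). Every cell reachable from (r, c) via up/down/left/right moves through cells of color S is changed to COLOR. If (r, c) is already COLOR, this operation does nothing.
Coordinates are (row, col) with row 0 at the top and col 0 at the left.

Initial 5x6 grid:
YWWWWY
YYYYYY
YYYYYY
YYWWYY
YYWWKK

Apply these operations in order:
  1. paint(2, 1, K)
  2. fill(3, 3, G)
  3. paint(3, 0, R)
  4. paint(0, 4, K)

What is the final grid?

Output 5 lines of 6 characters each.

Answer: YWWWKY
YYYYYY
YKYYYY
RYGGYY
YYGGKK

Derivation:
After op 1 paint(2,1,K):
YWWWWY
YYYYYY
YKYYYY
YYWWYY
YYWWKK
After op 2 fill(3,3,G) [4 cells changed]:
YWWWWY
YYYYYY
YKYYYY
YYGGYY
YYGGKK
After op 3 paint(3,0,R):
YWWWWY
YYYYYY
YKYYYY
RYGGYY
YYGGKK
After op 4 paint(0,4,K):
YWWWKY
YYYYYY
YKYYYY
RYGGYY
YYGGKK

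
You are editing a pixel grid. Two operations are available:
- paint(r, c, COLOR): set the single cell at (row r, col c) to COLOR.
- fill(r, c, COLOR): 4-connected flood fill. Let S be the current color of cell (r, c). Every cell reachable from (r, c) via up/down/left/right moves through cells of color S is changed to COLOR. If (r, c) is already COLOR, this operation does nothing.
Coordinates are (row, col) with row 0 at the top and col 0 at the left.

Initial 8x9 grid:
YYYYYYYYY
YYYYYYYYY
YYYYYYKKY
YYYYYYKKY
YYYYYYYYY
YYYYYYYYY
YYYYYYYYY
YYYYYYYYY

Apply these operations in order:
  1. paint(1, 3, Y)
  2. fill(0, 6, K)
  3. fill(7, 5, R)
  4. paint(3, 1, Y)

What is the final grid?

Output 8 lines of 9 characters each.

After op 1 paint(1,3,Y):
YYYYYYYYY
YYYYYYYYY
YYYYYYKKY
YYYYYYKKY
YYYYYYYYY
YYYYYYYYY
YYYYYYYYY
YYYYYYYYY
After op 2 fill(0,6,K) [68 cells changed]:
KKKKKKKKK
KKKKKKKKK
KKKKKKKKK
KKKKKKKKK
KKKKKKKKK
KKKKKKKKK
KKKKKKKKK
KKKKKKKKK
After op 3 fill(7,5,R) [72 cells changed]:
RRRRRRRRR
RRRRRRRRR
RRRRRRRRR
RRRRRRRRR
RRRRRRRRR
RRRRRRRRR
RRRRRRRRR
RRRRRRRRR
After op 4 paint(3,1,Y):
RRRRRRRRR
RRRRRRRRR
RRRRRRRRR
RYRRRRRRR
RRRRRRRRR
RRRRRRRRR
RRRRRRRRR
RRRRRRRRR

Answer: RRRRRRRRR
RRRRRRRRR
RRRRRRRRR
RYRRRRRRR
RRRRRRRRR
RRRRRRRRR
RRRRRRRRR
RRRRRRRRR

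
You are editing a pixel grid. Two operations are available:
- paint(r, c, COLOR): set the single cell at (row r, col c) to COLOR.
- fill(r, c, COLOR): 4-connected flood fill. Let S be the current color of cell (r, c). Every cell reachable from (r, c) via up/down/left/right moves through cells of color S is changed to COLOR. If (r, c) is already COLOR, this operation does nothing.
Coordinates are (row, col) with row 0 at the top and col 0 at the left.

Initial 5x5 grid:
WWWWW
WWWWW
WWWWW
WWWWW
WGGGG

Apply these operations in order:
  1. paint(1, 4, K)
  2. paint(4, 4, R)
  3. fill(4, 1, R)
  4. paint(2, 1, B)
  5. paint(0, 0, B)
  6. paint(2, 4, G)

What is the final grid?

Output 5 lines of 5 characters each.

Answer: BWWWW
WWWWK
WBWWG
WWWWW
WRRRR

Derivation:
After op 1 paint(1,4,K):
WWWWW
WWWWK
WWWWW
WWWWW
WGGGG
After op 2 paint(4,4,R):
WWWWW
WWWWK
WWWWW
WWWWW
WGGGR
After op 3 fill(4,1,R) [3 cells changed]:
WWWWW
WWWWK
WWWWW
WWWWW
WRRRR
After op 4 paint(2,1,B):
WWWWW
WWWWK
WBWWW
WWWWW
WRRRR
After op 5 paint(0,0,B):
BWWWW
WWWWK
WBWWW
WWWWW
WRRRR
After op 6 paint(2,4,G):
BWWWW
WWWWK
WBWWG
WWWWW
WRRRR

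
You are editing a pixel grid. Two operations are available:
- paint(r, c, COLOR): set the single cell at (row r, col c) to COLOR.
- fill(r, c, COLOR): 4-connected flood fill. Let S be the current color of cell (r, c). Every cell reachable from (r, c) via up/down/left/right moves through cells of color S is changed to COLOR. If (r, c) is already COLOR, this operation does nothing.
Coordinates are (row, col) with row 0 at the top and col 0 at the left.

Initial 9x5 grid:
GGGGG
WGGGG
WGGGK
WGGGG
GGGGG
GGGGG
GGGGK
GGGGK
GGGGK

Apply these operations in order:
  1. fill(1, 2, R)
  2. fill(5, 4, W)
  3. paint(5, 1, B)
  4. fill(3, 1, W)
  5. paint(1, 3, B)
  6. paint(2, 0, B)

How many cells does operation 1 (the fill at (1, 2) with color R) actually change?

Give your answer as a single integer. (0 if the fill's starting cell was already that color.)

After op 1 fill(1,2,R) [38 cells changed]:
RRRRR
WRRRR
WRRRK
WRRRR
RRRRR
RRRRR
RRRRK
RRRRK
RRRRK

Answer: 38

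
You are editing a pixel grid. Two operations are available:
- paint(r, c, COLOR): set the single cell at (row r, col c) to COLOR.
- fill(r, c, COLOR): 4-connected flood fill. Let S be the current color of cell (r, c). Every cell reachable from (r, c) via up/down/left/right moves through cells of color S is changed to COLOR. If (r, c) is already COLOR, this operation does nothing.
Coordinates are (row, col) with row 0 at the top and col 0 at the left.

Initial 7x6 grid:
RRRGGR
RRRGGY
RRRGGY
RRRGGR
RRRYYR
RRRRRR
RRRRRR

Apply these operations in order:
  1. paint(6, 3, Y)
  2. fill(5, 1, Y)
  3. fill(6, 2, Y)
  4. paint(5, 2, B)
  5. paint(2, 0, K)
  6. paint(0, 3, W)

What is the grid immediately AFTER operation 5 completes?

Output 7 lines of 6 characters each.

After op 1 paint(6,3,Y):
RRRGGR
RRRGGY
RRRGGY
RRRGGR
RRRYYR
RRRRRR
RRRYRR
After op 2 fill(5,1,Y) [28 cells changed]:
YYYGGR
YYYGGY
YYYGGY
YYYGGY
YYYYYY
YYYYYY
YYYYYY
After op 3 fill(6,2,Y) [0 cells changed]:
YYYGGR
YYYGGY
YYYGGY
YYYGGY
YYYYYY
YYYYYY
YYYYYY
After op 4 paint(5,2,B):
YYYGGR
YYYGGY
YYYGGY
YYYGGY
YYYYYY
YYBYYY
YYYYYY
After op 5 paint(2,0,K):
YYYGGR
YYYGGY
KYYGGY
YYYGGY
YYYYYY
YYBYYY
YYYYYY

Answer: YYYGGR
YYYGGY
KYYGGY
YYYGGY
YYYYYY
YYBYYY
YYYYYY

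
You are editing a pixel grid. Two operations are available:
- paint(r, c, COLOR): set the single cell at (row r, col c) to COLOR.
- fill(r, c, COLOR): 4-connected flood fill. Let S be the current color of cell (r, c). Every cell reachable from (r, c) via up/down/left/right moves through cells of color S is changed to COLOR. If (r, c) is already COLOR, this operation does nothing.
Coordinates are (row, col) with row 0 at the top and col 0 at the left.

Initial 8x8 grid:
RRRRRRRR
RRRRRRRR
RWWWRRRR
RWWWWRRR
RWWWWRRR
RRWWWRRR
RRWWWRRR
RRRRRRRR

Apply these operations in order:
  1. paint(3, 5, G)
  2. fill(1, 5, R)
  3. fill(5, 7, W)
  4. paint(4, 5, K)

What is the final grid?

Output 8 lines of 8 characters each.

After op 1 paint(3,5,G):
RRRRRRRR
RRRRRRRR
RWWWRRRR
RWWWWGRR
RWWWWRRR
RRWWWRRR
RRWWWRRR
RRRRRRRR
After op 2 fill(1,5,R) [0 cells changed]:
RRRRRRRR
RRRRRRRR
RWWWRRRR
RWWWWGRR
RWWWWRRR
RRWWWRRR
RRWWWRRR
RRRRRRRR
After op 3 fill(5,7,W) [46 cells changed]:
WWWWWWWW
WWWWWWWW
WWWWWWWW
WWWWWGWW
WWWWWWWW
WWWWWWWW
WWWWWWWW
WWWWWWWW
After op 4 paint(4,5,K):
WWWWWWWW
WWWWWWWW
WWWWWWWW
WWWWWGWW
WWWWWKWW
WWWWWWWW
WWWWWWWW
WWWWWWWW

Answer: WWWWWWWW
WWWWWWWW
WWWWWWWW
WWWWWGWW
WWWWWKWW
WWWWWWWW
WWWWWWWW
WWWWWWWW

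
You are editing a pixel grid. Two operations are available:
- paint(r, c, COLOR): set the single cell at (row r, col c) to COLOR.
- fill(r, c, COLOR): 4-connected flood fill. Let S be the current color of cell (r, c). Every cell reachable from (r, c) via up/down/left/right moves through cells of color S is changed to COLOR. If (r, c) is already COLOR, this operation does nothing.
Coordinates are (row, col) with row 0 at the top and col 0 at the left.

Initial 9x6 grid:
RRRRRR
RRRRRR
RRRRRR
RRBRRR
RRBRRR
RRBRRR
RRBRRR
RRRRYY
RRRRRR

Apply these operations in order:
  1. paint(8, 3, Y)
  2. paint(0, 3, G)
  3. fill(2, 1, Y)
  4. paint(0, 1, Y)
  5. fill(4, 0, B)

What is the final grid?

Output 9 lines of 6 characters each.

Answer: BBBGBB
BBBBBB
BBBBBB
BBBBBB
BBBBBB
BBBBBB
BBBBBB
BBBBBB
BBBBRR

Derivation:
After op 1 paint(8,3,Y):
RRRRRR
RRRRRR
RRRRRR
RRBRRR
RRBRRR
RRBRRR
RRBRRR
RRRRYY
RRRYRR
After op 2 paint(0,3,G):
RRRGRR
RRRRRR
RRRRRR
RRBRRR
RRBRRR
RRBRRR
RRBRRR
RRRRYY
RRRYRR
After op 3 fill(2,1,Y) [44 cells changed]:
YYYGYY
YYYYYY
YYYYYY
YYBYYY
YYBYYY
YYBYYY
YYBYYY
YYYYYY
YYYYRR
After op 4 paint(0,1,Y):
YYYGYY
YYYYYY
YYYYYY
YYBYYY
YYBYYY
YYBYYY
YYBYYY
YYYYYY
YYYYRR
After op 5 fill(4,0,B) [47 cells changed]:
BBBGBB
BBBBBB
BBBBBB
BBBBBB
BBBBBB
BBBBBB
BBBBBB
BBBBBB
BBBBRR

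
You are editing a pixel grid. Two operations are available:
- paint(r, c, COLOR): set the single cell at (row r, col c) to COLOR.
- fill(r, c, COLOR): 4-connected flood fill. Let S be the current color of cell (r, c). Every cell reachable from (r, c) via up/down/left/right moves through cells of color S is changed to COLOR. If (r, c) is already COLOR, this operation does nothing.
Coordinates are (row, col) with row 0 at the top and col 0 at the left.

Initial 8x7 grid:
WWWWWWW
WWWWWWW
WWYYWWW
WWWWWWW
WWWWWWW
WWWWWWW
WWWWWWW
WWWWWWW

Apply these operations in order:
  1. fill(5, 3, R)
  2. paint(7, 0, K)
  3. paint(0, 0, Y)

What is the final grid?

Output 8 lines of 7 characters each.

Answer: YRRRRRR
RRRRRRR
RRYYRRR
RRRRRRR
RRRRRRR
RRRRRRR
RRRRRRR
KRRRRRR

Derivation:
After op 1 fill(5,3,R) [54 cells changed]:
RRRRRRR
RRRRRRR
RRYYRRR
RRRRRRR
RRRRRRR
RRRRRRR
RRRRRRR
RRRRRRR
After op 2 paint(7,0,K):
RRRRRRR
RRRRRRR
RRYYRRR
RRRRRRR
RRRRRRR
RRRRRRR
RRRRRRR
KRRRRRR
After op 3 paint(0,0,Y):
YRRRRRR
RRRRRRR
RRYYRRR
RRRRRRR
RRRRRRR
RRRRRRR
RRRRRRR
KRRRRRR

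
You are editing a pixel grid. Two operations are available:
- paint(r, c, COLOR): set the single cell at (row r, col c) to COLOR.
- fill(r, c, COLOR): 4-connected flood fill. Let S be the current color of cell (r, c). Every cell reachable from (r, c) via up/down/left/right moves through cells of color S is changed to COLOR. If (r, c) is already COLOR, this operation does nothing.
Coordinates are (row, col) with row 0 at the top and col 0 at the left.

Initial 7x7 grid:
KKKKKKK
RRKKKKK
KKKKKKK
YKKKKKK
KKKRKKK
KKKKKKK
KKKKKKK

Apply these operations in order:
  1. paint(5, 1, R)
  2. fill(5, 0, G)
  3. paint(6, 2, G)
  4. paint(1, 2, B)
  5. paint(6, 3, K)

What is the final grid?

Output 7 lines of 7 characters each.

Answer: GGGGGGG
RRBGGGG
GGGGGGG
YGGGGGG
GGGRGGG
GRGGGGG
GGGKGGG

Derivation:
After op 1 paint(5,1,R):
KKKKKKK
RRKKKKK
KKKKKKK
YKKKKKK
KKKRKKK
KRKKKKK
KKKKKKK
After op 2 fill(5,0,G) [44 cells changed]:
GGGGGGG
RRGGGGG
GGGGGGG
YGGGGGG
GGGRGGG
GRGGGGG
GGGGGGG
After op 3 paint(6,2,G):
GGGGGGG
RRGGGGG
GGGGGGG
YGGGGGG
GGGRGGG
GRGGGGG
GGGGGGG
After op 4 paint(1,2,B):
GGGGGGG
RRBGGGG
GGGGGGG
YGGGGGG
GGGRGGG
GRGGGGG
GGGGGGG
After op 5 paint(6,3,K):
GGGGGGG
RRBGGGG
GGGGGGG
YGGGGGG
GGGRGGG
GRGGGGG
GGGKGGG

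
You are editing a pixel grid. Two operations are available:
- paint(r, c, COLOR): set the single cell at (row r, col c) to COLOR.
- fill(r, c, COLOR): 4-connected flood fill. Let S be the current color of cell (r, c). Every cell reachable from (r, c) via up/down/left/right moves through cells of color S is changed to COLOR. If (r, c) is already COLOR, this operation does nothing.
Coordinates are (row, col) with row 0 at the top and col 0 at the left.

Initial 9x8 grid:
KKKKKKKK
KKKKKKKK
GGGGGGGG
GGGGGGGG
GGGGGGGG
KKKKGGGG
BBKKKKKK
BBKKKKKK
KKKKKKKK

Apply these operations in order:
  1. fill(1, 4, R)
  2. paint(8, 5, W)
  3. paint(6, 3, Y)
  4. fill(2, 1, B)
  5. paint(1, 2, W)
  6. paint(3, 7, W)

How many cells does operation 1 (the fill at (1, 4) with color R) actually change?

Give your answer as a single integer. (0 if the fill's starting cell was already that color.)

After op 1 fill(1,4,R) [16 cells changed]:
RRRRRRRR
RRRRRRRR
GGGGGGGG
GGGGGGGG
GGGGGGGG
KKKKGGGG
BBKKKKKK
BBKKKKKK
KKKKKKKK

Answer: 16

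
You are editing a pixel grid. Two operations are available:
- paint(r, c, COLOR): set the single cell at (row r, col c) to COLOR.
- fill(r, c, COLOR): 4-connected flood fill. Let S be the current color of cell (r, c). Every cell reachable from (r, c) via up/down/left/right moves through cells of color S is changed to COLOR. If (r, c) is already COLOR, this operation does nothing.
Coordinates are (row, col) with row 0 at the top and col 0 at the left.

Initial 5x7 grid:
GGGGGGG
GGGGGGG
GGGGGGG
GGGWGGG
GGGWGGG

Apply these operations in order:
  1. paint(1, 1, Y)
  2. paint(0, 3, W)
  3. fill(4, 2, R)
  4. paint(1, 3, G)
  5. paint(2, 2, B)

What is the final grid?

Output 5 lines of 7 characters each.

After op 1 paint(1,1,Y):
GGGGGGG
GYGGGGG
GGGGGGG
GGGWGGG
GGGWGGG
After op 2 paint(0,3,W):
GGGWGGG
GYGGGGG
GGGGGGG
GGGWGGG
GGGWGGG
After op 3 fill(4,2,R) [31 cells changed]:
RRRWRRR
RYRRRRR
RRRRRRR
RRRWRRR
RRRWRRR
After op 4 paint(1,3,G):
RRRWRRR
RYRGRRR
RRRRRRR
RRRWRRR
RRRWRRR
After op 5 paint(2,2,B):
RRRWRRR
RYRGRRR
RRBRRRR
RRRWRRR
RRRWRRR

Answer: RRRWRRR
RYRGRRR
RRBRRRR
RRRWRRR
RRRWRRR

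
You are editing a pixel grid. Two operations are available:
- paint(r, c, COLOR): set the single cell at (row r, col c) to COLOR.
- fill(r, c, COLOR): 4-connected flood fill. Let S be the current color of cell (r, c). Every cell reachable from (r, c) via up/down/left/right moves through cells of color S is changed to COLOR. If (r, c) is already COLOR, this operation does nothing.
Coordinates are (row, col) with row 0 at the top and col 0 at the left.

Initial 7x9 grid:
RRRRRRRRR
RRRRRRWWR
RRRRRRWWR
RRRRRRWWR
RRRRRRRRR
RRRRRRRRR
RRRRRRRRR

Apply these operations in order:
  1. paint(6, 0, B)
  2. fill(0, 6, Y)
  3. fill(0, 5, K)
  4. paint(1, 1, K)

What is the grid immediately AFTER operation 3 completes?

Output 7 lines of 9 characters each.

After op 1 paint(6,0,B):
RRRRRRRRR
RRRRRRWWR
RRRRRRWWR
RRRRRRWWR
RRRRRRRRR
RRRRRRRRR
BRRRRRRRR
After op 2 fill(0,6,Y) [56 cells changed]:
YYYYYYYYY
YYYYYYWWY
YYYYYYWWY
YYYYYYWWY
YYYYYYYYY
YYYYYYYYY
BYYYYYYYY
After op 3 fill(0,5,K) [56 cells changed]:
KKKKKKKKK
KKKKKKWWK
KKKKKKWWK
KKKKKKWWK
KKKKKKKKK
KKKKKKKKK
BKKKKKKKK

Answer: KKKKKKKKK
KKKKKKWWK
KKKKKKWWK
KKKKKKWWK
KKKKKKKKK
KKKKKKKKK
BKKKKKKKK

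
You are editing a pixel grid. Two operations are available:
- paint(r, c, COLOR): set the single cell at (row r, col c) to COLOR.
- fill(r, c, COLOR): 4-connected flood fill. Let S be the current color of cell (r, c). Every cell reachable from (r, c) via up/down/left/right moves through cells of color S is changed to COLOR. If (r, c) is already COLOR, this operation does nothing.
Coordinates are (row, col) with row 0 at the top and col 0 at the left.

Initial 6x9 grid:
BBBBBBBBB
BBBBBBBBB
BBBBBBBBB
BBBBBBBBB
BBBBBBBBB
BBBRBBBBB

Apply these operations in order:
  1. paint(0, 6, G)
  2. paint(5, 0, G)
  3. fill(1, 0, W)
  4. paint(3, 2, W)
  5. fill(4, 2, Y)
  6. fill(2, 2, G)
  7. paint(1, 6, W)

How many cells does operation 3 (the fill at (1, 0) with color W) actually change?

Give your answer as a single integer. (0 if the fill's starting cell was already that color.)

Answer: 51

Derivation:
After op 1 paint(0,6,G):
BBBBBBGBB
BBBBBBBBB
BBBBBBBBB
BBBBBBBBB
BBBBBBBBB
BBBRBBBBB
After op 2 paint(5,0,G):
BBBBBBGBB
BBBBBBBBB
BBBBBBBBB
BBBBBBBBB
BBBBBBBBB
GBBRBBBBB
After op 3 fill(1,0,W) [51 cells changed]:
WWWWWWGWW
WWWWWWWWW
WWWWWWWWW
WWWWWWWWW
WWWWWWWWW
GWWRWWWWW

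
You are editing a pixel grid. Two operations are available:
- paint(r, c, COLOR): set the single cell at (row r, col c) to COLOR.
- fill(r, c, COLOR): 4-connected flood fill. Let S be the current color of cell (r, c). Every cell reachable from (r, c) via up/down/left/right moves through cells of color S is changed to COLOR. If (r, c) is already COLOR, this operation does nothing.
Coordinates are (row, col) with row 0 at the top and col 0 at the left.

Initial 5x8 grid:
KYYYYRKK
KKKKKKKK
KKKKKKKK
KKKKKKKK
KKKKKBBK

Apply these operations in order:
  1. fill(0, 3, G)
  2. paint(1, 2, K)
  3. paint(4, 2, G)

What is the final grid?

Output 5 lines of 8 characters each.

After op 1 fill(0,3,G) [4 cells changed]:
KGGGGRKK
KKKKKKKK
KKKKKKKK
KKKKKKKK
KKKKKBBK
After op 2 paint(1,2,K):
KGGGGRKK
KKKKKKKK
KKKKKKKK
KKKKKKKK
KKKKKBBK
After op 3 paint(4,2,G):
KGGGGRKK
KKKKKKKK
KKKKKKKK
KKKKKKKK
KKGKKBBK

Answer: KGGGGRKK
KKKKKKKK
KKKKKKKK
KKKKKKKK
KKGKKBBK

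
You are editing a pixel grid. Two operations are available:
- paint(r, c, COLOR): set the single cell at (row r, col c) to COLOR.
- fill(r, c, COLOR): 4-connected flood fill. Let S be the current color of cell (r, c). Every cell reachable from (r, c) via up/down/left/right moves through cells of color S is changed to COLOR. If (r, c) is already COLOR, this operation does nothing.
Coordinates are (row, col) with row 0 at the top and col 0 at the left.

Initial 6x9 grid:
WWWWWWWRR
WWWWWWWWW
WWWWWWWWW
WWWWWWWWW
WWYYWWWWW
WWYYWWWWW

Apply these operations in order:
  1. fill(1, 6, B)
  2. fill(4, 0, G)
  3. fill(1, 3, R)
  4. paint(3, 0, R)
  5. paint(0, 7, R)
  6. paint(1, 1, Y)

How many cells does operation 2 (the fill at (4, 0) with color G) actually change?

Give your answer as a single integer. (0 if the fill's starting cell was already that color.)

After op 1 fill(1,6,B) [48 cells changed]:
BBBBBBBRR
BBBBBBBBB
BBBBBBBBB
BBBBBBBBB
BBYYBBBBB
BBYYBBBBB
After op 2 fill(4,0,G) [48 cells changed]:
GGGGGGGRR
GGGGGGGGG
GGGGGGGGG
GGGGGGGGG
GGYYGGGGG
GGYYGGGGG

Answer: 48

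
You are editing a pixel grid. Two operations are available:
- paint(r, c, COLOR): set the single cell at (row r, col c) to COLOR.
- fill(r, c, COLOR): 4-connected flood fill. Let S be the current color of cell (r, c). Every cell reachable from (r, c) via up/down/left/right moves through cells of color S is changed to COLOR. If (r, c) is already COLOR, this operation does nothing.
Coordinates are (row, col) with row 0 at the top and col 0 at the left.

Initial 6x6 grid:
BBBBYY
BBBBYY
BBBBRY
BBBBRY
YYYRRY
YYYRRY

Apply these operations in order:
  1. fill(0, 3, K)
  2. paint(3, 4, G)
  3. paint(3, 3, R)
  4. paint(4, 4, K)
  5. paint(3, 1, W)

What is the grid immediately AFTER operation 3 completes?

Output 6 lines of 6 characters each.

After op 1 fill(0,3,K) [16 cells changed]:
KKKKYY
KKKKYY
KKKKRY
KKKKRY
YYYRRY
YYYRRY
After op 2 paint(3,4,G):
KKKKYY
KKKKYY
KKKKRY
KKKKGY
YYYRRY
YYYRRY
After op 3 paint(3,3,R):
KKKKYY
KKKKYY
KKKKRY
KKKRGY
YYYRRY
YYYRRY

Answer: KKKKYY
KKKKYY
KKKKRY
KKKRGY
YYYRRY
YYYRRY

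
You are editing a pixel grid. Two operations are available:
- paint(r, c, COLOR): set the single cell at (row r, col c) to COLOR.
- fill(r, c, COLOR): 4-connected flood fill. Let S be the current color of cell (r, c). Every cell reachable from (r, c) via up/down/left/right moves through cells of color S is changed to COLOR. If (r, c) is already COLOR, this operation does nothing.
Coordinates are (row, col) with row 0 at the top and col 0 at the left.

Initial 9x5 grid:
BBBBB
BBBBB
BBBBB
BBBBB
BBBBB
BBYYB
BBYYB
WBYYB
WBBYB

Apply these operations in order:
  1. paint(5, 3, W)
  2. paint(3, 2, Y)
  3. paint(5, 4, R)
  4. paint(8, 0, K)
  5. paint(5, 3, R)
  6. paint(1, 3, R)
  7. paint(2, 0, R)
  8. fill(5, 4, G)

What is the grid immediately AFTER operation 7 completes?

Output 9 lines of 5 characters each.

After op 1 paint(5,3,W):
BBBBB
BBBBB
BBBBB
BBBBB
BBBBB
BBYWB
BBYYB
WBYYB
WBBYB
After op 2 paint(3,2,Y):
BBBBB
BBBBB
BBBBB
BBYBB
BBBBB
BBYWB
BBYYB
WBYYB
WBBYB
After op 3 paint(5,4,R):
BBBBB
BBBBB
BBBBB
BBYBB
BBBBB
BBYWR
BBYYB
WBYYB
WBBYB
After op 4 paint(8,0,K):
BBBBB
BBBBB
BBBBB
BBYBB
BBBBB
BBYWR
BBYYB
WBYYB
KBBYB
After op 5 paint(5,3,R):
BBBBB
BBBBB
BBBBB
BBYBB
BBBBB
BBYRR
BBYYB
WBYYB
KBBYB
After op 6 paint(1,3,R):
BBBBB
BBBRB
BBBBB
BBYBB
BBBBB
BBYRR
BBYYB
WBYYB
KBBYB
After op 7 paint(2,0,R):
BBBBB
BBBRB
RBBBB
BBYBB
BBBBB
BBYRR
BBYYB
WBYYB
KBBYB

Answer: BBBBB
BBBRB
RBBBB
BBYBB
BBBBB
BBYRR
BBYYB
WBYYB
KBBYB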